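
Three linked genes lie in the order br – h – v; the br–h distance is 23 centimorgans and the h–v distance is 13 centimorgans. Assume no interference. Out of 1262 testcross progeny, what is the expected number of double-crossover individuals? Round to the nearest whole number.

38

Map distances give recombination frequencies of 0.230 and 0.130 for the two intervals.
With no interference, expected double-crossover frequency = 0.230 × 0.130 = 0.02990.
Expected number = 0.02990 × 1262 = 37.73 ≈ 38.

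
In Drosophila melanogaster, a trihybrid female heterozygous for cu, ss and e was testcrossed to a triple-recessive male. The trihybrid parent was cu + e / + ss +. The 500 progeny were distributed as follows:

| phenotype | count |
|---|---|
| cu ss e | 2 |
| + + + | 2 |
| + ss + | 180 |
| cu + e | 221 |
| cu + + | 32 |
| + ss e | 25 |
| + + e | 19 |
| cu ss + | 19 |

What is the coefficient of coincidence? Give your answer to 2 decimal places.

0.78

The two rarest classes, cu ss e and + + +, are the double crossovers. Comparing them with the parentals, only the ss allele has switched, so ss is the middle locus and the order is cu – ss – e.
cu–ss: (38 + 4)/500 = 0.0840; ss–e: (57 + 4)/500 = 0.1220.
Expected DCO frequency = 0.0840 × 0.1220 ≈ 0.01025; observed = 4/500 ≈ 0.00800.
Coefficient of coincidence = 0.00800/0.01025 ≈ 0.78.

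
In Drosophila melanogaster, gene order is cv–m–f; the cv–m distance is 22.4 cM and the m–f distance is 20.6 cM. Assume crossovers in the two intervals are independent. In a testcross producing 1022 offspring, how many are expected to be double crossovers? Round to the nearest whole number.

47

Map distances give recombination frequencies of 0.224 and 0.206 for the two intervals.
With no interference, expected double-crossover frequency = 0.224 × 0.206 = 0.04614.
Expected number = 0.04614 × 1022 = 47.16 ≈ 47.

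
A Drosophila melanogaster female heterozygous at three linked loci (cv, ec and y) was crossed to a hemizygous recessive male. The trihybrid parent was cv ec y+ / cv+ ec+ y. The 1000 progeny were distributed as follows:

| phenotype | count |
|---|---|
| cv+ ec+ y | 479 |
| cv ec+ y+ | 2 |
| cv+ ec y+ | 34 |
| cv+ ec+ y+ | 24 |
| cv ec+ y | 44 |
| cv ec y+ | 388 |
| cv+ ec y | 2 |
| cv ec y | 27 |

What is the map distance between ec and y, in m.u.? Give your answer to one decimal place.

The two rarest classes, cv ec+ y+ and cv+ ec y, are the double crossovers. Comparing them with the parentals, only the ec allele has switched, so ec is the middle locus and the order is cv – ec – y.
Crossovers in the ec–y interval produce the single-crossover classes cv ec y and cv+ ec+ y+ (27 + 24 = 51) plus the double crossovers (4).
RF(ec–y) = (51 + 4) / 1000 = 55/1000 = 0.0550 → 5.5 m.u.

5.5 m.u.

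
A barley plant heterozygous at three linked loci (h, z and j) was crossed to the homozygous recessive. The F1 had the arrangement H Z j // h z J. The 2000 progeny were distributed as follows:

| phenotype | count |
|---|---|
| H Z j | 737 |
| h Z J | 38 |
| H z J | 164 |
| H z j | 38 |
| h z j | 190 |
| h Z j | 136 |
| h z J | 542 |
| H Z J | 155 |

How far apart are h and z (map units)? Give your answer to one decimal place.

The two rarest classes, H z j and h Z J, are the double crossovers. Comparing them with the parentals, only the z allele has switched, so z is the middle locus and the order is h – z – j.
Crossovers in the h–z interval produce the single-crossover classes h Z j and H z J (136 + 164 = 300) plus the double crossovers (76).
RF(h–z) = (300 + 76) / 2000 = 376/2000 = 0.1880 → 18.8 map units.

18.8 map units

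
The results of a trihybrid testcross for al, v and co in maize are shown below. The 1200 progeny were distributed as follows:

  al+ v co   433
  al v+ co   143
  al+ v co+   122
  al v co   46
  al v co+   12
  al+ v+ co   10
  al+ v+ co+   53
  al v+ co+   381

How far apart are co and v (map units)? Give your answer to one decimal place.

23.9 map units

The two most frequent reciprocal classes, al v+ co+ and al+ v co, are the parental types, so the F1 was al v+ co+ / al+ v co.
The two rarest classes, al v co+ and al+ v+ co, are the double crossovers. Comparing them with the parentals, only the v allele has switched, so v is the middle locus and the order is al – v – co.
Crossovers in the v–co interval produce the single-crossover classes al v+ co and al+ v co+ (143 + 122 = 265) plus the double crossovers (22).
RF(v–co) = (265 + 22) / 1200 = 287/1200 = 0.2392 → 23.9 map units.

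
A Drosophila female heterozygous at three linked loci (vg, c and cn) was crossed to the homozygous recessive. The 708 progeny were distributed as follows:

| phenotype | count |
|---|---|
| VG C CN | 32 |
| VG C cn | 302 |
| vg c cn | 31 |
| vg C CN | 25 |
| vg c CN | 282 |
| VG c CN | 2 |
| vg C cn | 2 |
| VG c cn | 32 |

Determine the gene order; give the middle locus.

vg

The two most frequent reciprocal classes, VG C cn and vg c CN, are the parental types, so the F1 was VG C cn / vg c CN.
The two rarest classes, vg C cn and VG c CN, are the double crossovers. Comparing them with the parentals, only the vg allele has switched, so vg is the middle locus and the order is cn – vg – c.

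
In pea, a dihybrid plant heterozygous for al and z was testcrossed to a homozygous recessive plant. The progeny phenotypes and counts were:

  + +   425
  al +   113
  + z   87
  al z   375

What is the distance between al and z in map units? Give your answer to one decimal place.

20.0 map units

The two most frequent classes, + + (425) and al z (375), are the parental types, so the F1 was + + / al z.
The recombinant classes are + z and al +: 87 + 113 = 200.
Recombination frequency = 200/1000 = 0.2000 ≈ 20.0%, i.e. 20.0 map units.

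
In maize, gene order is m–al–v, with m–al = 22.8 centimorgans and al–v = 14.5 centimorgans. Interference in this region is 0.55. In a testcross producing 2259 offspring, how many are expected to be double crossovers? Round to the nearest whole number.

34

Map distances give recombination frequencies of 0.228 and 0.145 for the two intervals.
With interference 0.55 (so coincidence = 0.45), expected double-crossover frequency = 0.228 × 0.145 × 0.45 = 0.01488.
Expected number = 0.01488 × 2259 = 33.61 ≈ 34.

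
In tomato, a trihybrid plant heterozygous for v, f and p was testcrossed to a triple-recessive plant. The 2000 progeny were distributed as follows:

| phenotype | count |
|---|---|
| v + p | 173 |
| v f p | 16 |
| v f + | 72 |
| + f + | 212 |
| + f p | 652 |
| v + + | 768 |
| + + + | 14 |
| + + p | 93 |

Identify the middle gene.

The two most frequent reciprocal classes, v + + and + f p, are the parental types, so the F1 was v + + / + f p.
The two rarest classes, + + + and v f p, are the double crossovers. Comparing them with the parentals, only the v allele has switched, so v is the middle locus and the order is p – v – f.

v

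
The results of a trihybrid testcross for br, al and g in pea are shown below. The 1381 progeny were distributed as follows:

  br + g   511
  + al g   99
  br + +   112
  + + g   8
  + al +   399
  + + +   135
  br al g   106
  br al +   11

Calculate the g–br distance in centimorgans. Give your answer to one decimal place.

16.7 centimorgans

The two most frequent reciprocal classes, + al + and br + g, are the parental types, so the F1 was + al + / br + g.
The two rarest classes, br al + and + + g, are the double crossovers. Comparing them with the parentals, only the br allele has switched, so br is the middle locus and the order is al – br – g.
Crossovers in the br–g interval produce the single-crossover classes + al g and br + + (99 + 112 = 211) plus the double crossovers (19).
RF(br–g) = (211 + 19) / 1381 = 230/1381 = 0.1665 → 16.7 centimorgans.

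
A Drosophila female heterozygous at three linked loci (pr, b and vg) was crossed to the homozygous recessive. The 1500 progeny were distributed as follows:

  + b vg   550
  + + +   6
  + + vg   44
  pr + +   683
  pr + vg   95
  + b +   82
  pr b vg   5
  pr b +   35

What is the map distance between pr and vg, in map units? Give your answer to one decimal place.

The two most frequent reciprocal classes, pr + + and + b vg, are the parental types, so the F1 was pr + + / + b vg.
The two rarest classes, + + + and pr b vg, are the double crossovers. Comparing them with the parentals, only the pr allele has switched, so pr is the middle locus and the order is b – pr – vg.
Crossovers in the pr–vg interval produce the single-crossover classes pr + vg and + b + (95 + 82 = 177) plus the double crossovers (11).
RF(pr–vg) = (177 + 11) / 1500 = 188/1500 = 0.1253 → 12.5 map units.

12.5 map units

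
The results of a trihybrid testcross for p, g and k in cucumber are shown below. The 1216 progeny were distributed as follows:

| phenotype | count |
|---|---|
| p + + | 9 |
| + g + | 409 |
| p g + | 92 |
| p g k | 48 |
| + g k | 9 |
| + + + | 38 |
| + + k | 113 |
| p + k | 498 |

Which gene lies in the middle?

The two most frequent reciprocal classes, p + k and + g +, are the parental types, so the F1 was p + k / + g +.
The two rarest classes, p + + and + g k, are the double crossovers. Comparing them with the parentals, only the k allele has switched, so k is the middle locus and the order is g – k – p.

k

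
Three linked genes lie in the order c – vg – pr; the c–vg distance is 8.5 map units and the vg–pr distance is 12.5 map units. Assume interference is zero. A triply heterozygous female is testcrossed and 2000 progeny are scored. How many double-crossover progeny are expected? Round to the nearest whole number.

21

Map distances give recombination frequencies of 0.085 and 0.125 for the two intervals.
With no interference, expected double-crossover frequency = 0.085 × 0.125 = 0.01063.
Expected number = 0.01063 × 2000 = 21.25 ≈ 21.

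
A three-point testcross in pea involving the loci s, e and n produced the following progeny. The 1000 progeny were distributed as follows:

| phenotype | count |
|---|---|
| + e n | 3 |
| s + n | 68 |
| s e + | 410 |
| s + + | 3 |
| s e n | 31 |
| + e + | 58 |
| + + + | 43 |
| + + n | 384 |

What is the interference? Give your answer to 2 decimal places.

0.43

The two most frequent reciprocal classes, + + n and s e +, are the parental types, so the F1 was + + n / s e +.
The two rarest classes, + e n and s + +, are the double crossovers. Comparing them with the parentals, only the e allele has switched, so e is the middle locus and the order is s – e – n.
s–e: (126 + 6)/1000 = 0.1320; e–n: (74 + 6)/1000 = 0.0800.
Expected DCO frequency = 0.1320 × 0.0800 ≈ 0.01056; observed = 6/1000 ≈ 0.00600.
Coefficient of coincidence = 0.00600/0.01056 ≈ 0.57; interference = 1 − 0.57 = 0.43.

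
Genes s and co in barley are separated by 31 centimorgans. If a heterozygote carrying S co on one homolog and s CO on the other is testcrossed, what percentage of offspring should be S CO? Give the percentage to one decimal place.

A map distance of 31 centimorgans corresponds to a recombination frequency of 0.310.
The F1 is S co / s CO, so S CO is a recombinant gamete class with expected frequency r/2 = 0.310/2 = 0.1550.
That is 0.1550 = 15.5% of the progeny.

15.5%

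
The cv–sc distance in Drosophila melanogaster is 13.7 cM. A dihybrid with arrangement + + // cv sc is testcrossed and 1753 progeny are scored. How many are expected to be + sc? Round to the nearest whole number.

A map distance of 13.7 cM corresponds to a recombination frequency of 0.137.
The F1 is + + / cv sc, so + sc is a recombinant gamete class with expected frequency r/2 = 0.137/2 = 0.0685.
Expected number = 0.0685 × 1753 = 120.08 ≈ 120.

120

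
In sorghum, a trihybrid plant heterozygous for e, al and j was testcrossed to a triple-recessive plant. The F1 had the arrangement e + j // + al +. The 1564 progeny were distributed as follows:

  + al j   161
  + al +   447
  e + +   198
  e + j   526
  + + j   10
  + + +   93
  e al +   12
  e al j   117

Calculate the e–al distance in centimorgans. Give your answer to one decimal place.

The two rarest classes, + + j and e al +, are the double crossovers. Comparing them with the parentals, only the e allele has switched, so e is the middle locus and the order is j – e – al.
Crossovers in the e–al interval produce the single-crossover classes e al j and + + + (117 + 93 = 210) plus the double crossovers (22).
RF(e–al) = (210 + 22) / 1564 = 232/1564 = 0.1483 → 14.8 centimorgans.

14.8 centimorgans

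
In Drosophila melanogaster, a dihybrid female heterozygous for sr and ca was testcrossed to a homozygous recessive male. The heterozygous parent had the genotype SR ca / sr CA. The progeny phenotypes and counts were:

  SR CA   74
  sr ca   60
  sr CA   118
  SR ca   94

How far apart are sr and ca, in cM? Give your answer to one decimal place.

The recombinant classes are SR CA and sr ca: 74 + 60 = 134.
Recombination frequency = 134/346 = 0.3873 ≈ 38.7%, i.e. 38.7 cM.

38.7 cM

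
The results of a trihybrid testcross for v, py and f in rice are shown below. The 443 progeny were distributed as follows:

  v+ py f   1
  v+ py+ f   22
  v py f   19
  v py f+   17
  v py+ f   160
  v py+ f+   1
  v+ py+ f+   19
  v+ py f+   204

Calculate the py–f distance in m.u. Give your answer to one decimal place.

The two most frequent reciprocal classes, v+ py f+ and v py+ f, are the parental types, so the F1 was v+ py f+ / v py+ f.
The two rarest classes, v+ py f and v py+ f+, are the double crossovers. Comparing them with the parentals, only the f allele has switched, so f is the middle locus and the order is v – f – py.
Crossovers in the f–py interval produce the single-crossover classes v+ py+ f+ and v py f (19 + 19 = 38) plus the double crossovers (2).
RF(f–py) = (38 + 2) / 443 = 40/443 = 0.0903 → 9.0 m.u.

9.0 m.u.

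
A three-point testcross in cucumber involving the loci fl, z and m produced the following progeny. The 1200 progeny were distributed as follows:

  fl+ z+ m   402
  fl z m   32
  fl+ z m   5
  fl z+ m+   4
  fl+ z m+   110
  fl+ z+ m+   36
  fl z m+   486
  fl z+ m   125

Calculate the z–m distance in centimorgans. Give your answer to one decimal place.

The two most frequent reciprocal classes, fl+ z+ m and fl z m+, are the parental types, so the F1 was fl+ z+ m / fl z m+.
The two rarest classes, fl+ z m and fl z+ m+, are the double crossovers. Comparing them with the parentals, only the z allele has switched, so z is the middle locus and the order is m – z – fl.
Crossovers in the m–z interval produce the single-crossover classes fl+ z+ m+ and fl z m (36 + 32 = 68) plus the double crossovers (9).
RF(m–z) = (68 + 9) / 1200 = 77/1200 = 0.0642 → 6.4 centimorgans.

6.4 centimorgans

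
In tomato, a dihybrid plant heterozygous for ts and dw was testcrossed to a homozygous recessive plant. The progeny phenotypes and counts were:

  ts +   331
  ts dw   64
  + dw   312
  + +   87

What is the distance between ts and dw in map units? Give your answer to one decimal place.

The two most frequent classes, + dw (312) and ts + (331), are the parental types, so the F1 was + dw / ts +.
The recombinant classes are + + and ts dw: 87 + 64 = 151.
Recombination frequency = 151/794 = 0.1902 ≈ 19.0%, i.e. 19.0 map units.

19.0 map units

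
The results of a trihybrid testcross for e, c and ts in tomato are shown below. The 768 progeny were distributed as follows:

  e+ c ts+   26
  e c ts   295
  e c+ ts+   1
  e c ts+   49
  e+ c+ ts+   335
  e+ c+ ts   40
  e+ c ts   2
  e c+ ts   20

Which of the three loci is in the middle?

The two most frequent reciprocal classes, e c ts and e+ c+ ts+, are the parental types, so the F1 was e c ts / e+ c+ ts+.
The two rarest classes, e+ c ts and e c+ ts+, are the double crossovers. Comparing them with the parentals, only the e allele has switched, so e is the middle locus and the order is ts – e – c.

e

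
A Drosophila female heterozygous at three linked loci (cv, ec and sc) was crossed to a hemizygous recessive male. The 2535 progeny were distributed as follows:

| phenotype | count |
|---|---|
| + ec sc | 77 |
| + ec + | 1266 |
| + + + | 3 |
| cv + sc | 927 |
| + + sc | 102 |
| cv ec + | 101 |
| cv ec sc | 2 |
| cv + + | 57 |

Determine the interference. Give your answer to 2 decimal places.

0.56

The two most frequent reciprocal classes, + ec + and cv + sc, are the parental types, so the F1 was + ec + / cv + sc.
The two rarest classes, + + + and cv ec sc, are the double crossovers. Comparing them with the parentals, only the ec allele has switched, so ec is the middle locus and the order is sc – ec – cv.
sc–ec: (134 + 5)/2535 = 0.0548; ec–cv: (203 + 5)/2535 = 0.0821.
Expected DCO frequency = 0.0548 × 0.0821 ≈ 0.00450; observed = 5/2535 ≈ 0.00197.
Coefficient of coincidence = 0.00197/0.00450 ≈ 0.44; interference = 1 − 0.44 = 0.56.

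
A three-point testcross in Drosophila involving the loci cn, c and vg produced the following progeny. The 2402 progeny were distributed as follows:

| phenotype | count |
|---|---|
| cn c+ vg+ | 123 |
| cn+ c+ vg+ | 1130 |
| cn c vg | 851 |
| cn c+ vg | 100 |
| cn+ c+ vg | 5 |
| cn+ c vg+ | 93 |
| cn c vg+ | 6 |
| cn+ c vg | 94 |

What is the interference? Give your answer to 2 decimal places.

0.43

The two most frequent reciprocal classes, cn+ c+ vg+ and cn c vg, are the parental types, so the F1 was cn+ c+ vg+ / cn c vg.
The two rarest classes, cn+ c+ vg and cn c vg+, are the double crossovers. Comparing them with the parentals, only the vg allele has switched, so vg is the middle locus and the order is cn – vg – c.
cn–vg: (217 + 11)/2402 = 0.0949; vg–c: (193 + 11)/2402 = 0.0849.
Expected DCO frequency = 0.0949 × 0.0849 ≈ 0.00806; observed = 11/2402 ≈ 0.00458.
Coefficient of coincidence = 0.00458/0.00806 ≈ 0.57; interference = 1 − 0.57 = 0.43.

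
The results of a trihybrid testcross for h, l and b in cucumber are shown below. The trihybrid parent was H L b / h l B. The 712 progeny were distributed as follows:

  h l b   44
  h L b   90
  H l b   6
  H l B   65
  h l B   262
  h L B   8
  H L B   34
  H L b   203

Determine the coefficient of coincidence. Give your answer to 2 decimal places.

The two rarest classes, H l b and h L B, are the double crossovers. Comparing them with the parentals, only the l allele has switched, so l is the middle locus and the order is b – l – h.
b–l: (78 + 14)/712 = 0.1292; l–h: (155 + 14)/712 = 0.2374.
Expected DCO frequency = 0.1292 × 0.2374 ≈ 0.03067; observed = 14/712 ≈ 0.01966.
Coefficient of coincidence = 0.01966/0.03067 ≈ 0.64.

0.64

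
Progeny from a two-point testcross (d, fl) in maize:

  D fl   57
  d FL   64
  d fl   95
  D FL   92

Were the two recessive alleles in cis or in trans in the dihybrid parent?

The two most frequent classes are D FL (92) and d fl (95); these are the parental (non-recombinant) types.
So the F1 carried D FL on one chromosome and d fl on the other — the recessive alleles are on the same chromosome (cis / coupling).

cis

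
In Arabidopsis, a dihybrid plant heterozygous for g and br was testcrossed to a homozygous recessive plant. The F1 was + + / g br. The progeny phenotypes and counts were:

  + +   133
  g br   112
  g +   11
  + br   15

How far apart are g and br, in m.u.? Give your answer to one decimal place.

9.6 m.u.

The recombinant classes are + br and g +: 15 + 11 = 26.
Recombination frequency = 26/271 = 0.0959 ≈ 9.6%, i.e. 9.6 m.u.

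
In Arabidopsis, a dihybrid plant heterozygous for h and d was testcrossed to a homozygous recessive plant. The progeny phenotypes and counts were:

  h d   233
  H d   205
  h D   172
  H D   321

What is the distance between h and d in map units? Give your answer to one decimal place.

The two most frequent classes, H D (321) and h d (233), are the parental types, so the F1 was H D / h d.
The recombinant classes are H d and h D: 205 + 172 = 377.
Recombination frequency = 377/931 = 0.4049 ≈ 40.5%, i.e. 40.5 map units.

40.5 map units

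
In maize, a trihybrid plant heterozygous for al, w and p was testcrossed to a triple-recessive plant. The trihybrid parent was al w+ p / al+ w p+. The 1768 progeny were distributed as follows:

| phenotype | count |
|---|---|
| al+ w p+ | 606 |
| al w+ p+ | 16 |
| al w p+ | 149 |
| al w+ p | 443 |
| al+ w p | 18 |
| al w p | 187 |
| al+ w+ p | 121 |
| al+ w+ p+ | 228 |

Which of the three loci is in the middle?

The two rarest classes, al w+ p+ and al+ w p, are the double crossovers. Comparing them with the parentals, only the p allele has switched, so p is the middle locus and the order is w – p – al.

p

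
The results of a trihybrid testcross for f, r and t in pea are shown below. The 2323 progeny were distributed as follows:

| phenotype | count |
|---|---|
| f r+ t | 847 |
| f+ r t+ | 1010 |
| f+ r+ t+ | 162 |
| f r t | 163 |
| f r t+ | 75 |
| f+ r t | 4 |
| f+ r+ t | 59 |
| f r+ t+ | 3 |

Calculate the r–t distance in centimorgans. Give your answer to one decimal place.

The two most frequent reciprocal classes, f r+ t and f+ r t+, are the parental types, so the F1 was f r+ t / f+ r t+.
The two rarest classes, f r+ t+ and f+ r t, are the double crossovers. Comparing them with the parentals, only the t allele has switched, so t is the middle locus and the order is f – t – r.
Crossovers in the t–r interval produce the single-crossover classes f r t and f+ r+ t+ (163 + 162 = 325) plus the double crossovers (7).
RF(t–r) = (325 + 7) / 2323 = 332/2323 = 0.1429 → 14.3 centimorgans.

14.3 centimorgans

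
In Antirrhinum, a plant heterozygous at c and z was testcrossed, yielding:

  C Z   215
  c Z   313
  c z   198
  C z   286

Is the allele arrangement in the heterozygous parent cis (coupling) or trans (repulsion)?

trans

The two most frequent classes are C z (286) and c Z (313); these are the parental (non-recombinant) types.
So the F1 carried C z on one chromosome and c Z on the other — the recessive alleles are on opposite chromosomes (trans / repulsion).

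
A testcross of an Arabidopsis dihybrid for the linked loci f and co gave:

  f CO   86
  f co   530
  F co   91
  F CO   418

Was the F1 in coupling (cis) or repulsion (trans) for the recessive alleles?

cis

The two most frequent classes are F CO (418) and f co (530); these are the parental (non-recombinant) types.
So the F1 carried F CO on one chromosome and f co on the other — the recessive alleles are on the same chromosome (cis / coupling).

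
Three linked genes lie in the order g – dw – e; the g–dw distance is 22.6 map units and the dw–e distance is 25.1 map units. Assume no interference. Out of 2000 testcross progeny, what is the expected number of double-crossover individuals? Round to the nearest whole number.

113

Map distances give recombination frequencies of 0.226 and 0.251 for the two intervals.
With no interference, expected double-crossover frequency = 0.226 × 0.251 = 0.05673.
Expected number = 0.05673 × 2000 = 113.45 ≈ 113.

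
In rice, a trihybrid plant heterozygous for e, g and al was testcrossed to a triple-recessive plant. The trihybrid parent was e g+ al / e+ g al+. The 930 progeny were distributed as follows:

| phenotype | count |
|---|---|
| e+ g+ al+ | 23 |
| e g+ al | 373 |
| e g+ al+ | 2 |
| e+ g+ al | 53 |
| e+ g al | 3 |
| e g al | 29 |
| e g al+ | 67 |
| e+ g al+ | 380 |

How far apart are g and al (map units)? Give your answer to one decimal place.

6.1 map units

The two rarest classes, e g+ al+ and e+ g al, are the double crossovers. Comparing them with the parentals, only the al allele has switched, so al is the middle locus and the order is g – al – e.
Crossovers in the g–al interval produce the single-crossover classes e g al and e+ g+ al+ (29 + 23 = 52) plus the double crossovers (5).
RF(g–al) = (52 + 5) / 930 = 57/930 = 0.0613 → 6.1 map units.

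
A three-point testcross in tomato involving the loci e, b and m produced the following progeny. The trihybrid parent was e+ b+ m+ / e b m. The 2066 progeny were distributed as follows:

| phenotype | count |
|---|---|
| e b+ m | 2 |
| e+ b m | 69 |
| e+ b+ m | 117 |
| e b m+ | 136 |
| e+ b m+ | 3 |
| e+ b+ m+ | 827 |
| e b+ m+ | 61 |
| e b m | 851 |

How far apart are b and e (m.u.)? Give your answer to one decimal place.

The two rarest classes, e+ b m+ and e b+ m, are the double crossovers. Comparing them with the parentals, only the b allele has switched, so b is the middle locus and the order is m – b – e.
Crossovers in the b–e interval produce the single-crossover classes e b+ m+ and e+ b m (61 + 69 = 130) plus the double crossovers (5).
RF(b–e) = (130 + 5) / 2066 = 135/2066 = 0.0653 → 6.5 m.u.

6.5 m.u.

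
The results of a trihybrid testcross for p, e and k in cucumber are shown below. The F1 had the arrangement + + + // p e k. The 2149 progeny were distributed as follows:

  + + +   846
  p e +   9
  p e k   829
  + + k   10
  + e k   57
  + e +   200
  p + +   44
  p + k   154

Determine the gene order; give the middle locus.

k

The two rarest classes, + + k and p e +, are the double crossovers. Comparing them with the parentals, only the k allele has switched, so k is the middle locus and the order is e – k – p.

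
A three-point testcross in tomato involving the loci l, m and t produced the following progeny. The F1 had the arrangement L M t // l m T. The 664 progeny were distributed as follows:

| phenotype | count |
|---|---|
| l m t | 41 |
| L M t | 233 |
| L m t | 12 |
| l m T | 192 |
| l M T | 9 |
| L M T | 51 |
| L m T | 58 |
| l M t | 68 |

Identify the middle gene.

m

The two rarest classes, L m t and l M T, are the double crossovers. Comparing them with the parentals, only the m allele has switched, so m is the middle locus and the order is l – m – t.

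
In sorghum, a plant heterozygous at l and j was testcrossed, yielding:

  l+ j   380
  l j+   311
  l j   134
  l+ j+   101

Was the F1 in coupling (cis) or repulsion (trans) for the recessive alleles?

The two most frequent classes are l+ j (380) and l j+ (311); these are the parental (non-recombinant) types.
So the F1 carried l+ j on one chromosome and l j+ on the other — the recessive alleles are on opposite chromosomes (trans / repulsion).

trans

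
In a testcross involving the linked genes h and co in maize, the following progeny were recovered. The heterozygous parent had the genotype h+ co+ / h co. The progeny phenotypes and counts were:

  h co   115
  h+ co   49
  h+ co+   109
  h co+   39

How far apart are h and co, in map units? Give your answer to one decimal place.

28.2 map units

The recombinant classes are h+ co and h co+: 49 + 39 = 88.
Recombination frequency = 88/312 = 0.2821 ≈ 28.2%, i.e. 28.2 map units.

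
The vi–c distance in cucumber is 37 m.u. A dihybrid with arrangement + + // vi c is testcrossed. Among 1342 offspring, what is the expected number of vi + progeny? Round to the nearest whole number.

248

A map distance of 37 m.u. corresponds to a recombination frequency of 0.370.
The F1 is + + / vi c, so vi + is a recombinant gamete class with expected frequency r/2 = 0.370/2 = 0.1850.
Expected number = 0.1850 × 1342 = 248.27 ≈ 248.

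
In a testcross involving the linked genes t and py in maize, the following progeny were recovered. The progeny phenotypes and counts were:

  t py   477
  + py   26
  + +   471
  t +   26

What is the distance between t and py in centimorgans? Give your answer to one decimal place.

The two most frequent classes, + + (471) and t py (477), are the parental types, so the F1 was + + / t py.
The recombinant classes are + py and t +: 26 + 26 = 52.
Recombination frequency = 52/1000 = 0.0520 ≈ 5.2%, i.e. 5.2 centimorgans.

5.2 centimorgans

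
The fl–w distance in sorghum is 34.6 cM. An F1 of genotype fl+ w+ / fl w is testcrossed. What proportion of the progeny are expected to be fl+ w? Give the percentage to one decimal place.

17.3%

A map distance of 34.6 cM corresponds to a recombination frequency of 0.346.
The F1 is fl+ w+ / fl w, so fl+ w is a recombinant gamete class with expected frequency r/2 = 0.346/2 = 0.1730.
That is 0.1730 = 17.3% of the progeny.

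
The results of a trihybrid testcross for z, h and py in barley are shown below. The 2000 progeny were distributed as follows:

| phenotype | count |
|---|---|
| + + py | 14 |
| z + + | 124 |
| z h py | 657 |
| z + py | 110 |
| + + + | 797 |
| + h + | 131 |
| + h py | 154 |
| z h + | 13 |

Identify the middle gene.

The two most frequent reciprocal classes, + + + and z h py, are the parental types, so the F1 was + + + / z h py.
The two rarest classes, + + py and z h +, are the double crossovers. Comparing them with the parentals, only the py allele has switched, so py is the middle locus and the order is h – py – z.

py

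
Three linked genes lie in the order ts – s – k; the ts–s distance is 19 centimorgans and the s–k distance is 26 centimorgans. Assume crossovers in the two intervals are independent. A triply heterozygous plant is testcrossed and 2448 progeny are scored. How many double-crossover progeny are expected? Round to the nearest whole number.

121

Map distances give recombination frequencies of 0.190 and 0.260 for the two intervals.
With no interference, expected double-crossover frequency = 0.190 × 0.260 = 0.04940.
Expected number = 0.04940 × 2448 = 120.93 ≈ 121.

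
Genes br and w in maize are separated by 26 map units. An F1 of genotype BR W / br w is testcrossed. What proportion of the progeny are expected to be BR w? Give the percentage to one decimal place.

13.0%

A map distance of 26 map units corresponds to a recombination frequency of 0.260.
The F1 is BR W / br w, so BR w is a recombinant gamete class with expected frequency r/2 = 0.260/2 = 0.1300.
That is 0.1300 = 13.0% of the progeny.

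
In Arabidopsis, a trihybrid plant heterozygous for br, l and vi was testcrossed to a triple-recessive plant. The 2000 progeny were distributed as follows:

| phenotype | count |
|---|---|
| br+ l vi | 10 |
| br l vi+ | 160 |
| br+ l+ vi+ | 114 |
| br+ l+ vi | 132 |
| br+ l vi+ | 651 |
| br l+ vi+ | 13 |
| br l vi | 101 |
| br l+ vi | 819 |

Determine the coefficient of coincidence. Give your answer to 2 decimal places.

0.61

The two most frequent reciprocal classes, br l+ vi and br+ l vi+, are the parental types, so the F1 was br l+ vi / br+ l vi+.
The two rarest classes, br l+ vi+ and br+ l vi, are the double crossovers. Comparing them with the parentals, only the vi allele has switched, so vi is the middle locus and the order is br – vi – l.
br–vi: (292 + 23)/2000 = 0.1575; vi–l: (215 + 23)/2000 = 0.1190.
Expected DCO frequency = 0.1575 × 0.1190 ≈ 0.01874; observed = 23/2000 ≈ 0.01150.
Coefficient of coincidence = 0.01150/0.01874 ≈ 0.61.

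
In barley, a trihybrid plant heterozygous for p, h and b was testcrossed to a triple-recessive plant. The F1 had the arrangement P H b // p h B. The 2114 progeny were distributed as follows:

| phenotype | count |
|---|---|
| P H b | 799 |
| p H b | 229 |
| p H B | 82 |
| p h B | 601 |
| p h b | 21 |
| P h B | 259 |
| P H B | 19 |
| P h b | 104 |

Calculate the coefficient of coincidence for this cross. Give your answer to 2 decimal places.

The two rarest classes, P H B and p h b, are the double crossovers. Comparing them with the parentals, only the b allele has switched, so b is the middle locus and the order is p – b – h.
p–b: (488 + 40)/2114 = 0.2498; b–h: (186 + 40)/2114 = 0.1069.
Expected DCO frequency = 0.2498 × 0.1069 ≈ 0.02670; observed = 40/2114 ≈ 0.01892.
Coefficient of coincidence = 0.01892/0.02670 ≈ 0.71.

0.71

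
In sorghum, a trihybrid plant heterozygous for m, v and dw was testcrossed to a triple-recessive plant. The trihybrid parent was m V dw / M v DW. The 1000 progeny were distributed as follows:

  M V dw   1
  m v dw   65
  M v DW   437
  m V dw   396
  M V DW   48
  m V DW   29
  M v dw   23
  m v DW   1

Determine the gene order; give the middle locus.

m

The two rarest classes, M V dw and m v DW, are the double crossovers. Comparing them with the parentals, only the m allele has switched, so m is the middle locus and the order is dw – m – v.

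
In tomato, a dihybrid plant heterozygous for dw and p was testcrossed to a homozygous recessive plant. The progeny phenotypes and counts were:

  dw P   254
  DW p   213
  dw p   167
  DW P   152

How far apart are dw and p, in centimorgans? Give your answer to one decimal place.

40.6 centimorgans

The two most frequent classes, DW p (213) and dw P (254), are the parental types, so the F1 was DW p / dw P.
The recombinant classes are DW P and dw p: 152 + 167 = 319.
Recombination frequency = 319/786 = 0.4059 ≈ 40.6%, i.e. 40.6 centimorgans.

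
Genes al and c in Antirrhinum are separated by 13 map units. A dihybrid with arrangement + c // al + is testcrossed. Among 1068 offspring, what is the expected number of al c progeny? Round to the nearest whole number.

A map distance of 13 map units corresponds to a recombination frequency of 0.130.
The F1 is + c / al +, so al c is a recombinant gamete class with expected frequency r/2 = 0.130/2 = 0.0650.
Expected number = 0.0650 × 1068 = 69.42 ≈ 69.

69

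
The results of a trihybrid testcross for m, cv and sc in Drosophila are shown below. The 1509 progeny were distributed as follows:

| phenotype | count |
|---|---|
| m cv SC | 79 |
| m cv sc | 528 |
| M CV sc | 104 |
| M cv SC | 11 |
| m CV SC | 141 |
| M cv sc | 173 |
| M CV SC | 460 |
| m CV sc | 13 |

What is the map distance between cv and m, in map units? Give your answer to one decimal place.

22.4 map units

The two most frequent reciprocal classes, m cv sc and M CV SC, are the parental types, so the F1 was m cv sc / M CV SC.
The two rarest classes, m CV sc and M cv SC, are the double crossovers. Comparing them with the parentals, only the cv allele has switched, so cv is the middle locus and the order is sc – cv – m.
Crossovers in the cv–m interval produce the single-crossover classes M cv sc and m CV SC (173 + 141 = 314) plus the double crossovers (24).
RF(cv–m) = (314 + 24) / 1509 = 338/1509 = 0.2240 → 22.4 map units.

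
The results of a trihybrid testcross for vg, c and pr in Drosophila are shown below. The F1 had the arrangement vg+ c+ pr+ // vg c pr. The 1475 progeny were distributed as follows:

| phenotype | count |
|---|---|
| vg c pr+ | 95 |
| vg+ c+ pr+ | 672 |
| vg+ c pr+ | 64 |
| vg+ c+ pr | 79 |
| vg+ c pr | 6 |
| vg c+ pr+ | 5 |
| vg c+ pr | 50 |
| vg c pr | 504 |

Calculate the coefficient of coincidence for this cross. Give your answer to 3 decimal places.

The two rarest classes, vg c+ pr+ and vg+ c pr, are the double crossovers. Comparing them with the parentals, only the vg allele has switched, so vg is the middle locus and the order is c – vg – pr.
c–vg: (114 + 11)/1475 = 0.0847; vg–pr: (174 + 11)/1475 = 0.1254.
Expected DCO frequency = 0.0847 × 0.1254 ≈ 0.01062; observed = 11/1475 ≈ 0.00746.
Coefficient of coincidence = 0.00746/0.01062 ≈ 0.702.

0.702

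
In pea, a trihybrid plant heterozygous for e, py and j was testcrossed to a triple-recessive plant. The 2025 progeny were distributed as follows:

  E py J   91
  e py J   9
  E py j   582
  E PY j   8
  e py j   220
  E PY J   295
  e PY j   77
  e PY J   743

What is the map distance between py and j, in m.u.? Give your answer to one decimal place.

9.1 m.u.

The two most frequent reciprocal classes, E py j and e PY J, are the parental types, so the F1 was E py j / e PY J.
The two rarest classes, E PY j and e py J, are the double crossovers. Comparing them with the parentals, only the py allele has switched, so py is the middle locus and the order is e – py – j.
Crossovers in the py–j interval produce the single-crossover classes E py J and e PY j (91 + 77 = 168) plus the double crossovers (17).
RF(py–j) = (168 + 17) / 2025 = 185/2025 = 0.0914 → 9.1 m.u.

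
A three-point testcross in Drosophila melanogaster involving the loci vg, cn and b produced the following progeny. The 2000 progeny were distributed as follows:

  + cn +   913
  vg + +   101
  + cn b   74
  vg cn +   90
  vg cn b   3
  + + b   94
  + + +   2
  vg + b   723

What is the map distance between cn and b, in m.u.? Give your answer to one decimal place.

The two most frequent reciprocal classes, vg + b and + cn +, are the parental types, so the F1 was vg + b / + cn +.
The two rarest classes, vg cn b and + + +, are the double crossovers. Comparing them with the parentals, only the cn allele has switched, so cn is the middle locus and the order is vg – cn – b.
Crossovers in the cn–b interval produce the single-crossover classes vg + + and + cn b (101 + 74 = 175) plus the double crossovers (5).
RF(cn–b) = (175 + 5) / 2000 = 180/2000 = 0.0900 → 9.0 m.u.

9.0 m.u.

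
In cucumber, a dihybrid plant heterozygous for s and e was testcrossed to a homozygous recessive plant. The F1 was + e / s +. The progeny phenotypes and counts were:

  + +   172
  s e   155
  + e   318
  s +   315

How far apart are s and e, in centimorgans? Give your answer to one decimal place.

The recombinant classes are + + and s e: 172 + 155 = 327.
Recombination frequency = 327/960 = 0.3406 ≈ 34.1%, i.e. 34.1 centimorgans.

34.1 centimorgans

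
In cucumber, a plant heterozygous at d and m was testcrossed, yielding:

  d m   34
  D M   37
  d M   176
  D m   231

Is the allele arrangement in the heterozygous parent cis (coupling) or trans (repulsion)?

The two most frequent classes are D m (231) and d M (176); these are the parental (non-recombinant) types.
So the F1 carried D m on one chromosome and d M on the other — the recessive alleles are on opposite chromosomes (trans / repulsion).

trans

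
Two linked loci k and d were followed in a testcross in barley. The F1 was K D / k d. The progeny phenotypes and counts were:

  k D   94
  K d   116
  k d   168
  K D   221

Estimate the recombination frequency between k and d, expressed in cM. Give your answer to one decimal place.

35.1 cM

The recombinant classes are K d and k D: 116 + 94 = 210.
Recombination frequency = 210/599 = 0.3506 ≈ 35.1%, i.e. 35.1 cM.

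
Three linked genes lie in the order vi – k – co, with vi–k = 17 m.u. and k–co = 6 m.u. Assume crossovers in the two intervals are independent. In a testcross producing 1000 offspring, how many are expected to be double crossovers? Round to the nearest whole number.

Map distances give recombination frequencies of 0.170 and 0.060 for the two intervals.
With no interference, expected double-crossover frequency = 0.170 × 0.060 = 0.01020.
Expected number = 0.01020 × 1000 = 10.20 ≈ 10.

10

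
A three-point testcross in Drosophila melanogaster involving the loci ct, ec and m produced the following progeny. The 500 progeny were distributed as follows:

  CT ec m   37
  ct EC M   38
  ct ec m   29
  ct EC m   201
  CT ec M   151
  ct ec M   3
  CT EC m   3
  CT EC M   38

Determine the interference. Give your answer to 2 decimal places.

0.49

The two most frequent reciprocal classes, CT ec M and ct EC m, are the parental types, so the F1 was CT ec M / ct EC m.
The two rarest classes, ct ec M and CT EC m, are the double crossovers. Comparing them with the parentals, only the ct allele has switched, so ct is the middle locus and the order is m – ct – ec.
m–ct: (75 + 6)/500 = 0.1620; ct–ec: (67 + 6)/500 = 0.1460.
Expected DCO frequency = 0.1620 × 0.1460 ≈ 0.02365; observed = 6/500 ≈ 0.01200.
Coefficient of coincidence = 0.01200/0.02365 ≈ 0.51; interference = 1 − 0.51 = 0.49.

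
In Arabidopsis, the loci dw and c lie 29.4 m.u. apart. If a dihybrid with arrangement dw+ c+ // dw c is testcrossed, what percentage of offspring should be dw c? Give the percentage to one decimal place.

35.3%

A map distance of 29.4 m.u. corresponds to a recombination frequency of 0.294.
The F1 is dw+ c+ / dw c, so dw c is a parental gamete class with expected frequency (1 − r)/2 = 0.706/2 = 0.3530.
That is 0.3530 = 35.3% of the progeny.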